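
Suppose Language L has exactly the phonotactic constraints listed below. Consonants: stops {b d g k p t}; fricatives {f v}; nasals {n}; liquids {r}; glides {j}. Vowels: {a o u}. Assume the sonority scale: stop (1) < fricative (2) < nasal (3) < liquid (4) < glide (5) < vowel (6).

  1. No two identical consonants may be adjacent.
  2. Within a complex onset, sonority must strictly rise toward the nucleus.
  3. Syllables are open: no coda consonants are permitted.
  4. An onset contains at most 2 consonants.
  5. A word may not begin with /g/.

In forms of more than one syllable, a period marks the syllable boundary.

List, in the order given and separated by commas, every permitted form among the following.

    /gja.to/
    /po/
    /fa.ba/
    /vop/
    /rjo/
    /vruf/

/gja.to/ — violates constraint 5: word begins with /g/ → not permitted
/po/ — σ1 onset /p/, coda /∅/ ok → permitted
/fa.ba/ — σ1 onset /f/, coda /∅/ ok; σ2 onset /b/, coda /∅/ ok → permitted
/vop/ — violates constraint 3: syllable 1 coda /p/ has 1 consonant (> 0) → not permitted
/rjo/ — σ1 onset /rj/ (4→5 rises), coda /∅/ ok → permitted
/vruf/ — violates constraint 3: syllable 1 coda /f/ has 1 consonant (> 0) → not permitted

/po/, /fa.ba/, /rjo/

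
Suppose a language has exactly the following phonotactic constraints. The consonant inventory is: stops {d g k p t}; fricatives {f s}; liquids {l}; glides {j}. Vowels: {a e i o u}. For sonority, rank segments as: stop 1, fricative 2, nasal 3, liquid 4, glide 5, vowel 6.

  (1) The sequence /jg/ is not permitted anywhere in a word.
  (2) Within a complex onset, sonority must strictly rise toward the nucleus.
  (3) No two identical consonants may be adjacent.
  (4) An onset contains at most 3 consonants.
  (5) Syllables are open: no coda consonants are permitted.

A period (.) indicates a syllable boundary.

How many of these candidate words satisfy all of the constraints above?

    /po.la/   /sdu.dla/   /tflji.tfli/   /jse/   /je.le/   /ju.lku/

/po.la/ — σ1 onset /p/, coda /∅/ ok; σ2 onset /l/, coda /∅/ ok → phonotactically legal
/sdu.dla/ — violates constraint 2: syllable 1 onset /sd/: /s/ (fricative, 2) → /d/ (stop, 1) does not rise → phonotactically illegal
/tflji.tfli/ — violates constraint 4: syllable 1 onset /tflj/ has 4 consonants (> 3) → phonotactically illegal
/jse/ — violates constraint 2: syllable 1 onset /js/: /j/ (glide, 5) → /s/ (fricative, 2) does not rise → phonotactically illegal
/je.le/ — σ1 onset /j/, coda /∅/ ok; σ2 onset /l/, coda /∅/ ok → phonotactically legal
/ju.lku/ — violates constraint 2: syllable 2 onset /lk/: /l/ (liquid, 4) → /k/ (stop, 1) does not rise → phonotactically illegal
Phonotactically legal: /po.la/, /je.le/ → 2.

2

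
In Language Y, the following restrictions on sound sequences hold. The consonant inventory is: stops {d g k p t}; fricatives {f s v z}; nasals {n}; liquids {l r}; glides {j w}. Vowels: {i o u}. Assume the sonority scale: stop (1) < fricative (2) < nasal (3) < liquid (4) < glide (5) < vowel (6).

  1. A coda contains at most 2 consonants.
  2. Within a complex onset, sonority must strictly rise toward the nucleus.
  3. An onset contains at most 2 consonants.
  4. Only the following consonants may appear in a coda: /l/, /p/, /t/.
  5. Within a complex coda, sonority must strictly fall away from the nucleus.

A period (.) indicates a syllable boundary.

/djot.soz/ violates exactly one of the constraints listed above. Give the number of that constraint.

/djot.soz/: syllable 2 coda contains /z/, which is not a licensed coda consonant.
This is a violation of constraint 4: "Only the following consonants may appear in a coda: /l/, /p/, /t/."
The remaining constraints (1, 2, 3, 5) are satisfied.

4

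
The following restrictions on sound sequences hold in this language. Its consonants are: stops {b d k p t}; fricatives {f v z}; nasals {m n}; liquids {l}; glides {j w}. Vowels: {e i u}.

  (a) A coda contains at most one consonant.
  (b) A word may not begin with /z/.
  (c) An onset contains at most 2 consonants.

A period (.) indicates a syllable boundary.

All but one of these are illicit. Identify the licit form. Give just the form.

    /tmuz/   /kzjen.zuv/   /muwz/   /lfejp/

/tmuz/ — σ1 onset /tm/ (2C), coda /z/ ok → licit
/kzjen.zuv/ — violates constraint (c): syllable 1 onset /kzj/ has 3 consonants (> 2) → illicit
/muwz/ — violates constraint (a): syllable 1 coda /wz/ has 2 consonants (> 1) → illicit
/lfejp/ — violates constraint (a): syllable 1 coda /jp/ has 2 consonants (> 1) → illicit

/tmuz/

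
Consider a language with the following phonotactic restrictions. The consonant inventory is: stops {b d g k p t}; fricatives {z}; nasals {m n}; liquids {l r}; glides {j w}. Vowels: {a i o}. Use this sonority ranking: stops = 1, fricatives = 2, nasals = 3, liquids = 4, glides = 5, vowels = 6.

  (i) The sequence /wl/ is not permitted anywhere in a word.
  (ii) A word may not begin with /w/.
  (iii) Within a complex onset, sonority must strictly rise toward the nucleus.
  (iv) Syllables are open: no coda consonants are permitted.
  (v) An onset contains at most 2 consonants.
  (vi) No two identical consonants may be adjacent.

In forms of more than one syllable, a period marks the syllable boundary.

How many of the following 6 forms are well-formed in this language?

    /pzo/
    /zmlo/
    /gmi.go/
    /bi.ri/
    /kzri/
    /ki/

4

/pzo/ — σ1 onset /pz/ (1→2 rises), coda /∅/ ok → well-formed
/zmlo/ — violates constraint (v): syllable 1 onset /zml/ has 3 consonants (> 2) → ill-formed
/gmi.go/ — σ1 onset /gm/ (1→3 rises), coda /∅/ ok; σ2 onset /g/, coda /∅/ ok → well-formed
/bi.ri/ — σ1 onset /b/, coda /∅/ ok; σ2 onset /r/, coda /∅/ ok → well-formed
/kzri/ — violates constraint (v): syllable 1 onset /kzr/ has 3 consonants (> 2) → ill-formed
/ki/ — σ1 onset /k/, coda /∅/ ok → well-formed
Well-formed: /pzo/, /gmi.go/, /bi.ri/, /ki/ → 4.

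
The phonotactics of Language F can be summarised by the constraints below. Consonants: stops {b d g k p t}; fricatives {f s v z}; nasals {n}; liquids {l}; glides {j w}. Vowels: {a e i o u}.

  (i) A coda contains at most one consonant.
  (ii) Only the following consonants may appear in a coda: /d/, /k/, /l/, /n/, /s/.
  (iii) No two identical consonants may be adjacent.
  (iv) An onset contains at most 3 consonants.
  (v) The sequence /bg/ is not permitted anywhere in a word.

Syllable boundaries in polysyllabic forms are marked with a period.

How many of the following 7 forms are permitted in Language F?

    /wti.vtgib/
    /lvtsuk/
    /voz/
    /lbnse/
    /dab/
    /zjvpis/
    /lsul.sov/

/wti.vtgib/ — violates constraint (ii): syllable 2 coda contains /b/, which is not a licensed coda consonant → not permitted
/lvtsuk/ — violates constraint (iv): syllable 1 onset /lvts/ has 4 consonants (> 3) → not permitted
/voz/ — violates constraint (ii): syllable 1 coda contains /z/, which is not a licensed coda consonant → not permitted
/lbnse/ — violates constraint (iv): syllable 1 onset /lbns/ has 4 consonants (> 3) → not permitted
/dab/ — violates constraint (ii): syllable 1 coda contains /b/, which is not a licensed coda consonant → not permitted
/zjvpis/ — violates constraint (iv): syllable 1 onset /zjvp/ has 4 consonants (> 3) → not permitted
/lsul.sov/ — violates constraint (ii): syllable 2 coda contains /v/, which is not a licensed coda consonant → not permitted
No form is permitted → 0.

0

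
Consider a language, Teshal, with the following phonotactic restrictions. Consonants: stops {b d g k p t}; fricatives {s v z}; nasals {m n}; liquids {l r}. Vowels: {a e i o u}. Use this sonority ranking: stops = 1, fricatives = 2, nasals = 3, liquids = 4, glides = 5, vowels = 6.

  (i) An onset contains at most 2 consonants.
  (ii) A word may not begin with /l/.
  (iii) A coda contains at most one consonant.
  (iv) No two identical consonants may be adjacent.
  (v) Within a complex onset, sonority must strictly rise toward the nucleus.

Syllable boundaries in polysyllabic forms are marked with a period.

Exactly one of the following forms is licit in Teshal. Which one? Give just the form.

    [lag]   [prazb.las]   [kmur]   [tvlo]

[lag] — violates constraint (ii): word begins with /l/ → illicit
[prazb.las] — violates constraint (iii): syllable 1 coda /zb/ has 2 consonants (> 1) → illicit
[kmur] — σ1 onset /km/ (1→3 rises), coda /r/ ok → licit
[tvlo] — violates constraint (i): syllable 1 onset /tvl/ has 3 consonants (> 2) → illicit

[kmur]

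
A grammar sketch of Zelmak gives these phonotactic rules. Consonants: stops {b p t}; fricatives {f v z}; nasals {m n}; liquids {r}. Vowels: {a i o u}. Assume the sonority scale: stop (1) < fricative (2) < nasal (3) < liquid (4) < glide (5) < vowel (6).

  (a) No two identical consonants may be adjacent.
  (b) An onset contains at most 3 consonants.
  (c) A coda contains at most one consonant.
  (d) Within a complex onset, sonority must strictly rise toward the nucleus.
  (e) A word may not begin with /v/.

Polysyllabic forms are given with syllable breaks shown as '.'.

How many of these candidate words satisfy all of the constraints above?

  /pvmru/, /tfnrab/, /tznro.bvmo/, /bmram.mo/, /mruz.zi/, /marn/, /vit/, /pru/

/pvmru/ — violates constraint (b): syllable 1 onset /pvmr/ has 4 consonants (> 3) → ill-formed
/tfnrab/ — violates constraint (b): syllable 1 onset /tfnr/ has 4 consonants (> 3) → ill-formed
/tznro.bvmo/ — violates constraint (b): syllable 1 onset /tznr/ has 4 consonants (> 3) → ill-formed
/bmram.mo/ — violates constraint (a): adjacent identical consonants /mm/ → ill-formed
/mruz.zi/ — violates constraint (a): adjacent identical consonants /zz/ → ill-formed
/marn/ — violates constraint (c): syllable 1 coda /rn/ has 2 consonants (> 1) → ill-formed
/vit/ — violates constraint (e): word begins with /v/ → ill-formed
/pru/ — σ1 onset /pr/ (1→4 rises), coda /∅/ ok → well-formed
Well-formed: /pru/ → 1.

1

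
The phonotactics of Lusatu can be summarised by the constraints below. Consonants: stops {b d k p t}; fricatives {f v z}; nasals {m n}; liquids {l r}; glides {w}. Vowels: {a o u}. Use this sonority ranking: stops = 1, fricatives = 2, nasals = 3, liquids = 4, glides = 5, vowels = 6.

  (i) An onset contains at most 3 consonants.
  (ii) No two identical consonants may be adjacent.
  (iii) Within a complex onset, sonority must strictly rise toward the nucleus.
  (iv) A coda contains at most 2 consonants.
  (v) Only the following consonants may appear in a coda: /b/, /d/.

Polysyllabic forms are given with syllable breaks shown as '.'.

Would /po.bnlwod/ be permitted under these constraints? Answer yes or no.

no

/po.bnlwod/ — violates constraint (i): syllable 2 onset /bnlw/ has 4 consonants (> 3) → not permitted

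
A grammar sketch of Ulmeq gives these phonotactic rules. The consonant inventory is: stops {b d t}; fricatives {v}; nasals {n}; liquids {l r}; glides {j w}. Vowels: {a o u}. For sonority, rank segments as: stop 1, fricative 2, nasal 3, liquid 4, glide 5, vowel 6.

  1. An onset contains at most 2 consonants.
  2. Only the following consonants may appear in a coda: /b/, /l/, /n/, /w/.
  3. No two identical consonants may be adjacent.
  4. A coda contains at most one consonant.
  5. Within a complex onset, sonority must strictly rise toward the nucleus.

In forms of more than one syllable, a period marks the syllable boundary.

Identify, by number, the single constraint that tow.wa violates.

tow.wa: adjacent identical consonants /ww/.
This is a violation of constraint 3: "No two identical consonants may be adjacent."
The remaining constraints (1, 2, 4, 5) are satisfied.

3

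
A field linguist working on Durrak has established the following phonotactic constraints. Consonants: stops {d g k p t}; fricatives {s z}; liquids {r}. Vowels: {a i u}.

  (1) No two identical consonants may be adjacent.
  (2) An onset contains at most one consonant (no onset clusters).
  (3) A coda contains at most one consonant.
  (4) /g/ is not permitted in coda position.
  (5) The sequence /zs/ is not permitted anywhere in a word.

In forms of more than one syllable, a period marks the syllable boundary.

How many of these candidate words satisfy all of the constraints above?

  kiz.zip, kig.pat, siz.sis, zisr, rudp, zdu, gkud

0

kiz.zip — violates constraint 1: adjacent identical consonants /zz/ → phonotactically illegal
kig.pat — violates constraint 4: syllable 1 coda contains /g/ → phonotactically illegal
siz.sis — violates constraint 5: contains banned sequence /zs/ → phonotactically illegal
zisr — violates constraint 3: syllable 1 coda /sr/ has 2 consonants (> 1) → phonotactically illegal
rudp — violates constraint 3: syllable 1 coda /dp/ has 2 consonants (> 1) → phonotactically illegal
zdu — violates constraint 2: syllable 1 onset /zd/ has 2 consonants (> 1) → phonotactically illegal
gkud — violates constraint 2: syllable 1 onset /gk/ has 2 consonants (> 1) → phonotactically illegal
No form is phonotactically legal → 0.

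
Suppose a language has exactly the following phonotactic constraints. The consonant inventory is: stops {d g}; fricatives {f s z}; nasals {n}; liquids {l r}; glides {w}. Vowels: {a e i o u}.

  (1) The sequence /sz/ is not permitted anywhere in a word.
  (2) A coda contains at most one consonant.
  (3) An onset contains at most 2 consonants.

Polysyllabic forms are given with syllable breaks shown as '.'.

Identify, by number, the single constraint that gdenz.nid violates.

2

gdenz.nid: syllable 1 coda /nz/ has 2 consonants (> 1).
This is a violation of constraint 2: "A coda contains at most one consonant."
The remaining constraints (1, 3) are satisfied.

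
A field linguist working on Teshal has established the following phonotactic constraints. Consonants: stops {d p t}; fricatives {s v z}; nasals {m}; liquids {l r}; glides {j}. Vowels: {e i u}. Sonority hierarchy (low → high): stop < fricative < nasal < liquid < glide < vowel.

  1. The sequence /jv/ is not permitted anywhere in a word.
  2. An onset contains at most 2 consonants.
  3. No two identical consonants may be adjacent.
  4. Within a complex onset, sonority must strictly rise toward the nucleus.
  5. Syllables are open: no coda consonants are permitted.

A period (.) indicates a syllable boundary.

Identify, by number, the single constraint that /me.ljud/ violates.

/me.ljud/: syllable 2 coda /d/ has 1 consonant (> 0).
This is a violation of constraint 5: "Syllables are open: no coda consonants are permitted."
The remaining constraints (1, 2, 3, 4) are satisfied.

5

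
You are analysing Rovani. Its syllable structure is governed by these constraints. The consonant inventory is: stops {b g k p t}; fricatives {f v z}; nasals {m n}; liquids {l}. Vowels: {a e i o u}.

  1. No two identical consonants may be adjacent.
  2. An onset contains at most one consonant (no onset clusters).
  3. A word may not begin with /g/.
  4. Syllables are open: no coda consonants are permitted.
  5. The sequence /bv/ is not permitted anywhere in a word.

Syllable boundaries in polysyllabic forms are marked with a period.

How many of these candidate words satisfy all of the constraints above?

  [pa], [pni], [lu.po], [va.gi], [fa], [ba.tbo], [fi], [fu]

[pa] — σ1 onset /p/, coda /∅/ ok → licit
[pni] — violates constraint 2: syllable 1 onset /pn/ has 2 consonants (> 1) → illicit
[lu.po] — σ1 onset /l/, coda /∅/ ok; σ2 onset /p/, coda /∅/ ok → licit
[va.gi] — σ1 onset /v/, coda /∅/ ok; σ2 onset /g/, coda /∅/ ok → licit
[fa] — σ1 onset /f/, coda /∅/ ok → licit
[ba.tbo] — violates constraint 2: syllable 2 onset /tb/ has 2 consonants (> 1) → illicit
[fi] — σ1 onset /f/, coda /∅/ ok → licit
[fu] — σ1 onset /f/, coda /∅/ ok → licit
Licit: [pa], [lu.po], [va.gi], [fa], [fi], [fu] → 6.

6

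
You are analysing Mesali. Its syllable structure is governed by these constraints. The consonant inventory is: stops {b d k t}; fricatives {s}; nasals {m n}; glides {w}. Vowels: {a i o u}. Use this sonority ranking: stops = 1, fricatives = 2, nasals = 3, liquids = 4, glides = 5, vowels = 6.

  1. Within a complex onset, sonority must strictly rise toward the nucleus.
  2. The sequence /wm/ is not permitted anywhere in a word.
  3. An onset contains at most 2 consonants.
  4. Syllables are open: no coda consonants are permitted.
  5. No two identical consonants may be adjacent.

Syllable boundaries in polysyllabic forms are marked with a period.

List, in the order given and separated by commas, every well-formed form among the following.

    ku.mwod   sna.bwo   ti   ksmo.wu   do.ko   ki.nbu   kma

ku.mwod — violates constraint 4: syllable 2 coda /d/ has 1 consonant (> 0) → ill-formed
sna.bwo — σ1 onset /sn/ (2→3 rises), coda /∅/ ok; σ2 onset /bw/ (1→5 rises), coda /∅/ ok → well-formed
ti — σ1 onset /t/, coda /∅/ ok → well-formed
ksmo.wu — violates constraint 3: syllable 1 onset /ksm/ has 3 consonants (> 2) → ill-formed
do.ko — σ1 onset /d/, coda /∅/ ok; σ2 onset /k/, coda /∅/ ok → well-formed
ki.nbu — violates constraint 1: syllable 2 onset /nb/: /n/ (nasal, 3) → /b/ (stop, 1) does not rise → ill-formed
kma — σ1 onset /km/ (1→3 rises), coda /∅/ ok → well-formed

sna.bwo, ti, do.ko, kma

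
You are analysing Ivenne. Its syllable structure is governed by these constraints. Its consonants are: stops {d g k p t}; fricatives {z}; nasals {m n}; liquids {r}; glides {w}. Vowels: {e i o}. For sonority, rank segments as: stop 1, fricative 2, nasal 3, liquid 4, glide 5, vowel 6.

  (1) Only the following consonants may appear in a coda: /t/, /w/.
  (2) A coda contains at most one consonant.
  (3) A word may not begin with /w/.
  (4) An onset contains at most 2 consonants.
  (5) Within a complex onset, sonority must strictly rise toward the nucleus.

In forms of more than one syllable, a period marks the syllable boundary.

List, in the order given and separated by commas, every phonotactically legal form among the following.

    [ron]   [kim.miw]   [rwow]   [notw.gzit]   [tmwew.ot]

[rwow]

[ron] — violates constraint 1: syllable 1 coda contains /n/, which is not a licensed coda consonant → phonotactically illegal
[kim.miw] — violates constraint 1: syllable 1 coda contains /m/, which is not a licensed coda consonant → phonotactically illegal
[rwow] — σ1 onset /rw/ (4→5 rises), coda /w/ ok → phonotactically legal
[notw.gzit] — violates constraint 2: syllable 1 coda /tw/ has 2 consonants (> 1) → phonotactically illegal
[tmwew.ot] — violates constraint 4: syllable 1 onset /tmw/ has 3 consonants (> 2) → phonotactically illegal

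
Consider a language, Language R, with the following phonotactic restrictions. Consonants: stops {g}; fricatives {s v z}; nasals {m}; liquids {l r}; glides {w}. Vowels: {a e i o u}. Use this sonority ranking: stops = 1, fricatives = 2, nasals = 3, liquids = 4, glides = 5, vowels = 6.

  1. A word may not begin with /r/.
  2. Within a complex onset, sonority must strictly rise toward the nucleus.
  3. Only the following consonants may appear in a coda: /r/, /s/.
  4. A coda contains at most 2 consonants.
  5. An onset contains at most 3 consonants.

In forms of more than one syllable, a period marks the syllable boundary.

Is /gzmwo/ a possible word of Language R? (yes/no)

/gzmwo/ — violates constraint 5: syllable 1 onset /gzmw/ has 4 consonants (> 3) → illicit

no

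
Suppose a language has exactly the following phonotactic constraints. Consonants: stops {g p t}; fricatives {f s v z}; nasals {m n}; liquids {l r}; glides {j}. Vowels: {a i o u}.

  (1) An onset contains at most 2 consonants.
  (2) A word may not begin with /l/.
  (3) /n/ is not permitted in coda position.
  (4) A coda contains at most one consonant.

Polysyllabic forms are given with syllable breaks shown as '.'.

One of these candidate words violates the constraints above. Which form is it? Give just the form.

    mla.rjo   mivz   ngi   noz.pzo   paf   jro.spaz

mla.rjo — σ1 onset /ml/ (2C), coda /∅/ ok; σ2 onset /rj/ (2C), coda /∅/ ok → phonotactically legal
mivz — violates constraint 4: syllable 1 coda /vz/ has 2 consonants (> 1) → phonotactically illegal
ngi — σ1 onset /ng/ (2C), coda /∅/ ok → phonotactically legal
noz.pzo — σ1 onset /n/, coda /z/ ok; σ2 onset /pz/ (2C), coda /∅/ ok → phonotactically legal
paf — σ1 onset /p/, coda /f/ ok → phonotactically legal
jro.spaz — σ1 onset /jr/ (2C), coda /∅/ ok; σ2 onset /sp/ (2C), coda /z/ ok → phonotactically legal

mivz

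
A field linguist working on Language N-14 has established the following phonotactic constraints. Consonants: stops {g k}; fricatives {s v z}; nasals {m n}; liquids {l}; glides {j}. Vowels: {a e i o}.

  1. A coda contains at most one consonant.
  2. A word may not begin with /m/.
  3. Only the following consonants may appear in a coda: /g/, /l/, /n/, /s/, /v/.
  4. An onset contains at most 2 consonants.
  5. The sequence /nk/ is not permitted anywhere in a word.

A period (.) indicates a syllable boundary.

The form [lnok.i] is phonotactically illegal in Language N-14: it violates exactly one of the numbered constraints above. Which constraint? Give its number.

[lnok.i]: syllable 1 coda contains /k/, which is not a licensed coda consonant.
This is a violation of constraint 3: "Only the following consonants may appear in a coda: /g/, /l/, /n/, /s/, /v/."
The remaining constraints (1, 2, 4, 5) are satisfied.

3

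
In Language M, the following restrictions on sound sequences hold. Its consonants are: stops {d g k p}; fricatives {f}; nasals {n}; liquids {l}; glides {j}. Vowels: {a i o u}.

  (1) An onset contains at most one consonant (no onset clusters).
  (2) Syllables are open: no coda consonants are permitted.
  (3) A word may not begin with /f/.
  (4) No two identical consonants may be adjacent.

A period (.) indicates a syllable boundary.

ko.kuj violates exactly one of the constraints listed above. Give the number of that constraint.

ko.kuj: syllable 2 coda /j/ has 1 consonant (> 0).
This is a violation of constraint 2: "Syllables are open: no coda consonants are permitted."
The remaining constraints (1, 3, 4) are satisfied.

2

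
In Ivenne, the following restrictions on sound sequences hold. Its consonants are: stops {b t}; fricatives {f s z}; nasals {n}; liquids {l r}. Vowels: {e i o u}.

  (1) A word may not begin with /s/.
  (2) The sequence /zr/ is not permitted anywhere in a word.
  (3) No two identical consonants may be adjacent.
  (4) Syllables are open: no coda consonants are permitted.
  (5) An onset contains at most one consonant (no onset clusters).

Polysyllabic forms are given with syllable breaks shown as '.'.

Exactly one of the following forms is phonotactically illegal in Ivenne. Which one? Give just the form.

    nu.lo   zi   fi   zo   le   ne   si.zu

si.zu

nu.lo — σ1 onset /n/, coda /∅/ ok; σ2 onset /l/, coda /∅/ ok → phonotactically legal
zi — σ1 onset /z/, coda /∅/ ok → phonotactically legal
fi — σ1 onset /f/, coda /∅/ ok → phonotactically legal
zo — σ1 onset /z/, coda /∅/ ok → phonotactically legal
le — σ1 onset /l/, coda /∅/ ok → phonotactically legal
ne — σ1 onset /n/, coda /∅/ ok → phonotactically legal
si.zu — violates constraint 1: word begins with /s/ → phonotactically illegal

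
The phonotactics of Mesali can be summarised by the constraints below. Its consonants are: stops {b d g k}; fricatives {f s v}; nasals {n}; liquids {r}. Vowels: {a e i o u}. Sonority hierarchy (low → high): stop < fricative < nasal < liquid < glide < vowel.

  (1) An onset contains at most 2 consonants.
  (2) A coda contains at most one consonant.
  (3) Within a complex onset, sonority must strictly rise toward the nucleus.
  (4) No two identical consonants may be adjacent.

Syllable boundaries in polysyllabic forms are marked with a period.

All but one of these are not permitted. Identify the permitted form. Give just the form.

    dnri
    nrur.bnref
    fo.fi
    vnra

dnri — violates constraint 1: syllable 1 onset /dnr/ has 3 consonants (> 2) → not permitted
nrur.bnref — violates constraint 1: syllable 2 onset /bnr/ has 3 consonants (> 2) → not permitted
fo.fi — σ1 onset /f/, coda /∅/ ok; σ2 onset /f/, coda /∅/ ok → permitted
vnra — violates constraint 1: syllable 1 onset /vnr/ has 3 consonants (> 2) → not permitted

fo.fi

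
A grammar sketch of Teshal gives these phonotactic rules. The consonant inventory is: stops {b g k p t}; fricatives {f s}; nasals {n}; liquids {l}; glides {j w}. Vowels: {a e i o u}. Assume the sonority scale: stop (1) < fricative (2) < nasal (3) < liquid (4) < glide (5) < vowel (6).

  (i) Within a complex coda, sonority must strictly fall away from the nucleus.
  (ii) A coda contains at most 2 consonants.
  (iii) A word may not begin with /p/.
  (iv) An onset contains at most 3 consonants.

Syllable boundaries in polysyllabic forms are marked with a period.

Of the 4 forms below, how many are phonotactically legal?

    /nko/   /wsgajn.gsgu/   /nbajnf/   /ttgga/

2

/nko/ — σ1 onset /nk/ (2C), coda /∅/ ok → phonotactically legal
/wsgajn.gsgu/ — σ1 onset /wsg/ (3C), coda /jn/ (5→3 falls) ok; σ2 onset /gsg/ (3C), coda /∅/ ok → phonotactically legal
/nbajnf/ — violates constraint (ii): syllable 1 coda /jnf/ has 3 consonants (> 2) → phonotactically illegal
/ttgga/ — violates constraint (iv): syllable 1 onset /ttgg/ has 4 consonants (> 3) → phonotactically illegal
Phonotactically legal: /nko/, /wsgajn.gsgu/ → 2.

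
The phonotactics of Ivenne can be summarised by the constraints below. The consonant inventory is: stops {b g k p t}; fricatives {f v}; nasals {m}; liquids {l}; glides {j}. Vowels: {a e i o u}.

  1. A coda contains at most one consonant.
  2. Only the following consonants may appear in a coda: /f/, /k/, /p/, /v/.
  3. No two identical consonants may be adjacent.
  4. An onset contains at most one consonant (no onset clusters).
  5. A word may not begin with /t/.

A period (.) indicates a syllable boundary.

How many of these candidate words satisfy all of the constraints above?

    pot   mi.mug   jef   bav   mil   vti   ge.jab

pot — violates constraint 2: syllable 1 coda contains /t/, which is not a licensed coda consonant → not permitted
mi.mug — violates constraint 2: syllable 2 coda contains /g/, which is not a licensed coda consonant → not permitted
jef — σ1 onset /j/, coda /f/ ok → permitted
bav — σ1 onset /b/, coda /v/ ok → permitted
mil — violates constraint 2: syllable 1 coda contains /l/, which is not a licensed coda consonant → not permitted
vti — violates constraint 4: syllable 1 onset /vt/ has 2 consonants (> 1) → not permitted
ge.jab — violates constraint 2: syllable 2 coda contains /b/, which is not a licensed coda consonant → not permitted
Permitted: jef, bav → 2.

2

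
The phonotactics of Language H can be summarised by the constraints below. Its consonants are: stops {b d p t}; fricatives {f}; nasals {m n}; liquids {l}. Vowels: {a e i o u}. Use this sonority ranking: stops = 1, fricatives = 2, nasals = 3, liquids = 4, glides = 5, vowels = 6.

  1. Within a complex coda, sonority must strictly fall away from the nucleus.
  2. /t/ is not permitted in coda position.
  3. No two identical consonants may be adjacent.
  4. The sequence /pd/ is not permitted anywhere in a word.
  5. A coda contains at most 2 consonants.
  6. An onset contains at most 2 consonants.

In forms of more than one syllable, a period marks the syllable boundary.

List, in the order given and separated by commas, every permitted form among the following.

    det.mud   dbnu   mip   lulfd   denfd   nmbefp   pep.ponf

det.mud — violates constraint 2: syllable 1 coda contains /t/ → not permitted
dbnu — violates constraint 6: syllable 1 onset /dbn/ has 3 consonants (> 2) → not permitted
mip — σ1 onset /m/, coda /p/ ok → permitted
lulfd — violates constraint 5: syllable 1 coda /lfd/ has 3 consonants (> 2) → not permitted
denfd — violates constraint 5: syllable 1 coda /nfd/ has 3 consonants (> 2) → not permitted
nmbefp — violates constraint 6: syllable 1 onset /nmb/ has 3 consonants (> 2) → not permitted
pep.ponf — violates constraint 3: adjacent identical consonants /pp/ → not permitted

mip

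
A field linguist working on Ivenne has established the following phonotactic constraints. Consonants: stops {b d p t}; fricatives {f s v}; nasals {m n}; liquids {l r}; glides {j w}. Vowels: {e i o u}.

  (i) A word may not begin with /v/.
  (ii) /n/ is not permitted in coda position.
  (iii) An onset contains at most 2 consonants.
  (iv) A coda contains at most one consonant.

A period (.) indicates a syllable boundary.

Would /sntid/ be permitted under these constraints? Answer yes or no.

no

/sntid/ — violates constraint (iii): syllable 1 onset /snt/ has 3 consonants (> 2) → not permitted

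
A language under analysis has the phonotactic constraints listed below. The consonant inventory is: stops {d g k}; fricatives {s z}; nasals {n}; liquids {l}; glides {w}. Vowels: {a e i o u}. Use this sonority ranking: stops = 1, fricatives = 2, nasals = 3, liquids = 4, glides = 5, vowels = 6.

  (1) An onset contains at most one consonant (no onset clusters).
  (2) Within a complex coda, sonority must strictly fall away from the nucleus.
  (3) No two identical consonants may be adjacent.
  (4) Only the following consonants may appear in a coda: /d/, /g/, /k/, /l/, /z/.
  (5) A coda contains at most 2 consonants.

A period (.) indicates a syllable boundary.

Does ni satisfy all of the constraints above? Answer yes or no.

ni — σ1 onset /n/, coda /∅/ ok → licit

yes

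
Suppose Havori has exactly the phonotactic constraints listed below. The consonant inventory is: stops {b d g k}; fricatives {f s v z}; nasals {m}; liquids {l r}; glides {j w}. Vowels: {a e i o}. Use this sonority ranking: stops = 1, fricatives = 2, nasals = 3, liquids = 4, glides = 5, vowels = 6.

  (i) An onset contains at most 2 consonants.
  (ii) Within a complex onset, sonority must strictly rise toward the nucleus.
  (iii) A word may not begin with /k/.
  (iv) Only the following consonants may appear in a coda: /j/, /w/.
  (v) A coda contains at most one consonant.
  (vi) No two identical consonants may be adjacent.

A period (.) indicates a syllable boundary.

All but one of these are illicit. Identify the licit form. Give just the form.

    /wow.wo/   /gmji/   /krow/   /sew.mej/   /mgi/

/sew.mej/

/wow.wo/ — violates constraint (vi): adjacent identical consonants /ww/ → illicit
/gmji/ — violates constraint (i): syllable 1 onset /gmj/ has 3 consonants (> 2) → illicit
/krow/ — violates constraint (iii): word begins with /k/ → illicit
/sew.mej/ — σ1 onset /s/, coda /w/ ok; σ2 onset /m/, coda /j/ ok → licit
/mgi/ — violates constraint (ii): syllable 1 onset /mg/: /m/ (nasal, 3) → /g/ (stop, 1) does not rise → illicit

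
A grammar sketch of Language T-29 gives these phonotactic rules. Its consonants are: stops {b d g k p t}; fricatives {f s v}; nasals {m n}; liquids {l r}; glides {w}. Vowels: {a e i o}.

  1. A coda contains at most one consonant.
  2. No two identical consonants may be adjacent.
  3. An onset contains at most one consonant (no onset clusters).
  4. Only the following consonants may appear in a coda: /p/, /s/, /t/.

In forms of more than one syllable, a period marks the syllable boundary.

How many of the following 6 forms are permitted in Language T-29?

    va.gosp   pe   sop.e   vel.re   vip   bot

4

va.gosp — violates constraint 1: syllable 2 coda /sp/ has 2 consonants (> 1) → not permitted
pe — σ1 onset /p/, coda /∅/ ok → permitted
sop.e — σ1 onset /s/, coda /p/ ok; σ2 onset /∅/, coda /∅/ ok → permitted
vel.re — violates constraint 4: syllable 1 coda contains /l/, which is not a licensed coda consonant → not permitted
vip — σ1 onset /v/, coda /p/ ok → permitted
bot — σ1 onset /b/, coda /t/ ok → permitted
Permitted: pe, sop.e, vip, bot → 4.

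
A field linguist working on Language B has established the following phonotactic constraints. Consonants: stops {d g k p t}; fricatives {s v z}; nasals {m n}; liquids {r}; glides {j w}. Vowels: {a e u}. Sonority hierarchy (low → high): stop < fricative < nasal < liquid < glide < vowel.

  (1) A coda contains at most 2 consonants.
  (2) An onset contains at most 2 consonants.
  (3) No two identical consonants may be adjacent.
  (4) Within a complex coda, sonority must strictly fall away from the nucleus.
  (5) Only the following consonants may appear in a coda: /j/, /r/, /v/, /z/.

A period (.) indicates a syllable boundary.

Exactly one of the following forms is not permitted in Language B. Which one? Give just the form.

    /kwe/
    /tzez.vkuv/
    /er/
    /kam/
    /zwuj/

/kam/

/kwe/ — σ1 onset /kw/ (2C), coda /∅/ ok → permitted
/tzez.vkuv/ — σ1 onset /tz/ (2C), coda /z/ ok; σ2 onset /vk/ (2C), coda /v/ ok → permitted
/er/ — σ1 onset /∅/, coda /r/ ok → permitted
/kam/ — violates constraint 5: syllable 1 coda contains /m/, which is not a licensed coda consonant → not permitted
/zwuj/ — σ1 onset /zw/ (2C), coda /j/ ok → permitted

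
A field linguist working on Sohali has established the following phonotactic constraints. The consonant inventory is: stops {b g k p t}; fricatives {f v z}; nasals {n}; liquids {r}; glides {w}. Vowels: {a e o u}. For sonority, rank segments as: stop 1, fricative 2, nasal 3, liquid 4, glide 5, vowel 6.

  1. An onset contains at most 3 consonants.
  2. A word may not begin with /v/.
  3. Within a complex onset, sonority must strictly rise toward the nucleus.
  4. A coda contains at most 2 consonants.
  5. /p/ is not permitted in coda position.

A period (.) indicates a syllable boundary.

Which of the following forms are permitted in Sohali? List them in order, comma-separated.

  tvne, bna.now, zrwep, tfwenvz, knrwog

tvne, bna.now

tvne — σ1 onset /tvn/ (1→2→3 rises), coda /∅/ ok → permitted
bna.now — σ1 onset /bn/ (1→3 rises), coda /∅/ ok; σ2 onset /n/, coda /w/ ok → permitted
zrwep — violates constraint 5: syllable 1 coda contains /p/ → not permitted
tfwenvz — violates constraint 4: syllable 1 coda /nvz/ has 3 consonants (> 2) → not permitted
knrwog — violates constraint 1: syllable 1 onset /knrw/ has 4 consonants (> 3) → not permitted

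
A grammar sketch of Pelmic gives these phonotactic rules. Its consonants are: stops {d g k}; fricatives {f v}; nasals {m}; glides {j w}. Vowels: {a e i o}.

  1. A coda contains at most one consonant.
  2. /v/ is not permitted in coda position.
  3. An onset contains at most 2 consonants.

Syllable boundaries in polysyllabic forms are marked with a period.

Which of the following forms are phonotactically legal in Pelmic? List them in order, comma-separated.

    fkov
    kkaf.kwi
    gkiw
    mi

kkaf.kwi, gkiw, mi

fkov — violates constraint 2: syllable 1 coda contains /v/ → phonotactically illegal
kkaf.kwi — σ1 onset /kk/ (2C), coda /f/ ok; σ2 onset /kw/ (2C), coda /∅/ ok → phonotactically legal
gkiw — σ1 onset /gk/ (2C), coda /w/ ok → phonotactically legal
mi — σ1 onset /m/, coda /∅/ ok → phonotactically legal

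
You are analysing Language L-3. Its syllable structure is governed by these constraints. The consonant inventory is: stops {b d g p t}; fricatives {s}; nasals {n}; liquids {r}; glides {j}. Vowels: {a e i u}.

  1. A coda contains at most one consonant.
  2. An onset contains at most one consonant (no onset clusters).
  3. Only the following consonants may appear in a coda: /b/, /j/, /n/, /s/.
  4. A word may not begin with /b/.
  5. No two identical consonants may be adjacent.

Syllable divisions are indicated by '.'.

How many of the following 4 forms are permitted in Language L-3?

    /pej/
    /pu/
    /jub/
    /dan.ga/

4

/pej/ — σ1 onset /p/, coda /j/ ok → permitted
/pu/ — σ1 onset /p/, coda /∅/ ok → permitted
/jub/ — σ1 onset /j/, coda /b/ ok → permitted
/dan.ga/ — σ1 onset /d/, coda /n/ ok; σ2 onset /g/, coda /∅/ ok → permitted
Permitted: /pej/, /pu/, /jub/, /dan.ga/ → 4.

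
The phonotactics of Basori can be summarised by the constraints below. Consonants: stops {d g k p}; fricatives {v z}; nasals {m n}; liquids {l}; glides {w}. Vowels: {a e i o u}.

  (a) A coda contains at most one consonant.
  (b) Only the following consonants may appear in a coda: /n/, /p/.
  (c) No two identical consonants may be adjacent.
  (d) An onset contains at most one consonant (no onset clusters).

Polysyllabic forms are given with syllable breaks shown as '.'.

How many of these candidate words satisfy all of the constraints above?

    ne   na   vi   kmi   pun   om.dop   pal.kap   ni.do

ne — σ1 onset /n/, coda /∅/ ok → licit
na — σ1 onset /n/, coda /∅/ ok → licit
vi — σ1 onset /v/, coda /∅/ ok → licit
kmi — violates constraint (d): syllable 1 onset /km/ has 2 consonants (> 1) → illicit
pun — σ1 onset /p/, coda /n/ ok → licit
om.dop — violates constraint (b): syllable 1 coda contains /m/, which is not a licensed coda consonant → illicit
pal.kap — violates constraint (b): syllable 1 coda contains /l/, which is not a licensed coda consonant → illicit
ni.do — σ1 onset /n/, coda /∅/ ok; σ2 onset /d/, coda /∅/ ok → licit
Licit: ne, na, vi, pun, ni.do → 5.

5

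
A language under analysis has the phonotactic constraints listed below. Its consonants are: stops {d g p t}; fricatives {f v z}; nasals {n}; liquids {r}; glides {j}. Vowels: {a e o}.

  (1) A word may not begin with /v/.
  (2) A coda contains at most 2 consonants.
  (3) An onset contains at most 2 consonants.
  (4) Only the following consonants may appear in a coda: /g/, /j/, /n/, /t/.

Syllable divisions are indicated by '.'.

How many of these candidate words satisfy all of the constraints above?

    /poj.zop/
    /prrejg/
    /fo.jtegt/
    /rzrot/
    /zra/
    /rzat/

3

/poj.zop/ — violates constraint 4: syllable 2 coda contains /p/, which is not a licensed coda consonant → ill-formed
/prrejg/ — violates constraint 3: syllable 1 onset /prr/ has 3 consonants (> 2) → ill-formed
/fo.jtegt/ — σ1 onset /f/, coda /∅/ ok; σ2 onset /jt/ (2C), coda /gt/ (2C) ok → well-formed
/rzrot/ — violates constraint 3: syllable 1 onset /rzr/ has 3 consonants (> 2) → ill-formed
/zra/ — σ1 onset /zr/ (2C), coda /∅/ ok → well-formed
/rzat/ — σ1 onset /rz/ (2C), coda /t/ ok → well-formed
Well-formed: /fo.jtegt/, /zra/, /rzat/ → 3.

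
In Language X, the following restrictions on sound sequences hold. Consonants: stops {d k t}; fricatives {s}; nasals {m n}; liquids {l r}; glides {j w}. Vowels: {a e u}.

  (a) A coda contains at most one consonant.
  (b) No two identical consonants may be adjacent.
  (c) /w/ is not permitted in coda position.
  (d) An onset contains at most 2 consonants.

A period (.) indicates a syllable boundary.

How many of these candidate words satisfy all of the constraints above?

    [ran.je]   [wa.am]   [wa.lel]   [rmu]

4

[ran.je] — σ1 onset /r/, coda /n/ ok; σ2 onset /j/, coda /∅/ ok → well-formed
[wa.am] — σ1 onset /w/, coda /∅/ ok; σ2 onset /∅/, coda /m/ ok → well-formed
[wa.lel] — σ1 onset /w/, coda /∅/ ok; σ2 onset /l/, coda /l/ ok → well-formed
[rmu] — σ1 onset /rm/ (2C), coda /∅/ ok → well-formed
Well-formed: [ran.je], [wa.am], [wa.lel], [rmu] → 4.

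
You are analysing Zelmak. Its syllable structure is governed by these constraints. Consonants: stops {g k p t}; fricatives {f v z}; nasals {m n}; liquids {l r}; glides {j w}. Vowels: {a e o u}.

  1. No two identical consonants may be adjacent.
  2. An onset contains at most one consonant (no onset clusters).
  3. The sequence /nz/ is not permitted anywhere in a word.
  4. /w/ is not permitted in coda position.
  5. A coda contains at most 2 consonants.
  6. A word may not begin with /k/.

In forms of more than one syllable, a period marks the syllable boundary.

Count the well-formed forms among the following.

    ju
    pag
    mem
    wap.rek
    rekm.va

ju — σ1 onset /j/, coda /∅/ ok → well-formed
pag — σ1 onset /p/, coda /g/ ok → well-formed
mem — σ1 onset /m/, coda /m/ ok → well-formed
wap.rek — σ1 onset /w/, coda /p/ ok; σ2 onset /r/, coda /k/ ok → well-formed
rekm.va — σ1 onset /r/, coda /km/ (2C) ok; σ2 onset /v/, coda /∅/ ok → well-formed
Well-formed: ju, pag, mem, wap.rek, rekm.va → 5.

5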